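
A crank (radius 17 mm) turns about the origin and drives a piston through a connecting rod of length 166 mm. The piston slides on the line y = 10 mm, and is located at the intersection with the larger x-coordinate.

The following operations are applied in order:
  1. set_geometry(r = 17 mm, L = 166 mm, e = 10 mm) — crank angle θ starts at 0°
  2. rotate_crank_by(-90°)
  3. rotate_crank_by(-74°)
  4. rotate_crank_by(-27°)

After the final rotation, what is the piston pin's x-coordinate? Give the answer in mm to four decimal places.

149.1748

set_geometry: r = 17 mm, L = 166 mm, e = 10 mm; θ ← 0°
rotate_crank_by(-90°): θ ← 0° -90° = -90°
rotate_crank_by(-74°): θ ← -90° -74° = -164°
rotate_crank_by(-27°): θ ← -164° -27° = -191°
crank pin P = (r cos θ, r sin θ) = (-16.687662, 3.243753)
h = r sin θ − e = 3.243753 − 10 = -6.756247
x = r cos θ + √(L² − h²) = -16.687662 + √(27556.0 − 45.6469) = -16.687662 + 165.862452 = 149.174790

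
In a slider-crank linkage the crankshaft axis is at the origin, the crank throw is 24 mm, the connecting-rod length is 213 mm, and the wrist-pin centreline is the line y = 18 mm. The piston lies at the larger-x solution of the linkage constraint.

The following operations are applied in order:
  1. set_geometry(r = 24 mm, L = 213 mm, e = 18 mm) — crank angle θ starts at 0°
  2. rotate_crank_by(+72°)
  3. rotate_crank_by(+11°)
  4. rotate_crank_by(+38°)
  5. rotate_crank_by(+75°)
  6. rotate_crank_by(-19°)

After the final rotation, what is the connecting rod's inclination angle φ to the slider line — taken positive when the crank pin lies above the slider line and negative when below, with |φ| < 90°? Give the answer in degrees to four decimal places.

-4.5087

set_geometry: r = 24 mm, L = 213 mm, e = 18 mm; θ ← 0°
rotate_crank_by(+72°): θ ← 0° +72° = 72°
rotate_crank_by(+11°): θ ← 72° +11° = 83°
rotate_crank_by(+38°): θ ← 83° +38° = 121°
rotate_crank_by(+75°): θ ← 121° +75° = 196°
rotate_crank_by(-19°): θ ← 196° -19° = 177°
crank pin P = (r cos θ, r sin θ) = (-23.967109, 1.256063)
h = r sin θ − e = 1.256063 − 18 = -16.743937
sin φ = h / L = -16.743937 / 213 = -0.07861003
φ = arcsin(-0.07861003) = -4.508675°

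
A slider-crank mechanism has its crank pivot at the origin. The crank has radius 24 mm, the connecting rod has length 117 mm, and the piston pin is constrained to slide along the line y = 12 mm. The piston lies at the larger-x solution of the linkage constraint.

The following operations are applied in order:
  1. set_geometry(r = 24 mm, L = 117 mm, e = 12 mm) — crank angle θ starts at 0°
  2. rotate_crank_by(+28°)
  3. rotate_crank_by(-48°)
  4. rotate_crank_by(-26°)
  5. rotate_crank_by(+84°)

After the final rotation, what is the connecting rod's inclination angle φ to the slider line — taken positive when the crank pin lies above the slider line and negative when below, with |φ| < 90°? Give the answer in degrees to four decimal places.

1.3595

set_geometry: r = 24 mm, L = 117 mm, e = 12 mm; θ ← 0°
rotate_crank_by(+28°): θ ← 0° +28° = 28°
rotate_crank_by(-48°): θ ← 28° -48° = -20°
rotate_crank_by(-26°): θ ← -20° -26° = -46°
rotate_crank_by(+84°): θ ← -46° +84° = 38°
crank pin P = (r cos θ, r sin θ) = (18.912258, 14.775875)
h = r sin θ − e = 14.775875 − 12 = 2.775875
sin φ = h / L = 2.775875 / 117 = 0.02372543
φ = arcsin(0.02372543) = 1.359495°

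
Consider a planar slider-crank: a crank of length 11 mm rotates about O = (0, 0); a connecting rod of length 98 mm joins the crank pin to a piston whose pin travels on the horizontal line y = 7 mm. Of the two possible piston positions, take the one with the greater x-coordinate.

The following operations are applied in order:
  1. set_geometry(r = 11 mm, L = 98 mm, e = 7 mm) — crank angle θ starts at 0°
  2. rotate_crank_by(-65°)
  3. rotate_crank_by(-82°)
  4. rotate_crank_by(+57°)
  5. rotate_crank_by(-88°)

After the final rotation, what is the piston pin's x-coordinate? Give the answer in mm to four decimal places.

86.7281

set_geometry: r = 11 mm, L = 98 mm, e = 7 mm; θ ← 0°
rotate_crank_by(-65°): θ ← 0° -65° = -65°
rotate_crank_by(-82°): θ ← -65° -82° = -147°
rotate_crank_by(+57°): θ ← -147° +57° = -90°
rotate_crank_by(-88°): θ ← -90° -88° = -178°
crank pin P = (r cos θ, r sin θ) = (-10.993299, -0.383894)
h = r sin θ − e = -0.383894 − 7 = -7.383894
x = r cos θ + √(L² − h²) = -10.993299 + √(9604.0 − 54.5219) = -10.993299 + 97.721431 = 86.728132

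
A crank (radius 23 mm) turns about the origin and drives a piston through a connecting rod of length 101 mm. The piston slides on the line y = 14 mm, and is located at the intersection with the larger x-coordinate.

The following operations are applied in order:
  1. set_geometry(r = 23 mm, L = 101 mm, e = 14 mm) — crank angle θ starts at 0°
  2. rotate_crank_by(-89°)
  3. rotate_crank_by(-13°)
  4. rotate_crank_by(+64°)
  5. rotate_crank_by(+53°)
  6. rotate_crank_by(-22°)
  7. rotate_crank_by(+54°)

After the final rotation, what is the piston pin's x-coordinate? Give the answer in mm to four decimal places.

116.6466

set_geometry: r = 23 mm, L = 101 mm, e = 14 mm; θ ← 0°
rotate_crank_by(-89°): θ ← 0° -89° = -89°
rotate_crank_by(-13°): θ ← -89° -13° = -102°
rotate_crank_by(+64°): θ ← -102° +64° = -38°
rotate_crank_by(+53°): θ ← -38° +53° = 15°
rotate_crank_by(-22°): θ ← 15° -22° = -7°
rotate_crank_by(+54°): θ ← -7° +54° = 47°
crank pin P = (r cos θ, r sin θ) = (15.685962, 16.821135)
h = r sin θ − e = 16.821135 − 14 = 2.821135
x = r cos θ + √(L² − h²) = 15.685962 + √(10201.0 − 7.9588) = 15.685962 + 100.960592 = 116.646555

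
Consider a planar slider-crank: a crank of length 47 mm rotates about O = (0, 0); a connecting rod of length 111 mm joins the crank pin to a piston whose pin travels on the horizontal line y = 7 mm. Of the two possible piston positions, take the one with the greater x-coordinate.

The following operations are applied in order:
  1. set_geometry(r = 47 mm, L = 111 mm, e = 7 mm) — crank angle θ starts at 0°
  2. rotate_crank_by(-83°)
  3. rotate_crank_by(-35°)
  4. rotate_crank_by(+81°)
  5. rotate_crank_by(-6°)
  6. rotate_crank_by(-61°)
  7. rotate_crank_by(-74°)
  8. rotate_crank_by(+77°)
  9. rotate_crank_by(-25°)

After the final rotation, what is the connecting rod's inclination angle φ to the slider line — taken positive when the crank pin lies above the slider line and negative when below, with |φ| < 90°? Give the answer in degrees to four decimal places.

set_geometry: r = 47 mm, L = 111 mm, e = 7 mm; θ ← 0°
rotate_crank_by(-83°): θ ← 0° -83° = -83°
rotate_crank_by(-35°): θ ← -83° -35° = -118°
rotate_crank_by(+81°): θ ← -118° +81° = -37°
rotate_crank_by(-6°): θ ← -37° -6° = -43°
rotate_crank_by(-61°): θ ← -43° -61° = -104°
rotate_crank_by(-74°): θ ← -104° -74° = -178°
rotate_crank_by(+77°): θ ← -178° +77° = -101°
rotate_crank_by(-25°): θ ← -101° -25° = -126°
crank pin P = (r cos θ, r sin θ) = (-27.625907, -38.023799)
h = r sin θ − e = -38.023799 − 7 = -45.023799
sin φ = h / L = -45.023799 / 111 = -0.40561981
φ = arcsin(-0.40561981) = -23.929973°

-23.9300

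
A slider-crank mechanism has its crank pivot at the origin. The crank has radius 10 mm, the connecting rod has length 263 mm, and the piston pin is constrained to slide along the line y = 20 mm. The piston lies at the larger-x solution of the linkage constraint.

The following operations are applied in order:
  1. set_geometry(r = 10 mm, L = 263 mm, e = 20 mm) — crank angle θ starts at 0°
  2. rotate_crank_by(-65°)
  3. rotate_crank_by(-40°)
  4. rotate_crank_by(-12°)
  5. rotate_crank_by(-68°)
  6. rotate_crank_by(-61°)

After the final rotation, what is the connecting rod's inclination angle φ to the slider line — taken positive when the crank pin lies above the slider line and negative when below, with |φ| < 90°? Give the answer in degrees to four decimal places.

-2.3676

set_geometry: r = 10 mm, L = 263 mm, e = 20 mm; θ ← 0°
rotate_crank_by(-65°): θ ← 0° -65° = -65°
rotate_crank_by(-40°): θ ← -65° -40° = -105°
rotate_crank_by(-12°): θ ← -105° -12° = -117°
rotate_crank_by(-68°): θ ← -117° -68° = -185°
rotate_crank_by(-61°): θ ← -185° -61° = -246°
crank pin P = (r cos θ, r sin θ) = (-4.067366, 9.135455)
h = r sin θ − e = 9.135455 − 20 = -10.864545
sin φ = h / L = -10.864545 / 263 = -0.04131006
φ = arcsin(-0.04131006) = -2.367566°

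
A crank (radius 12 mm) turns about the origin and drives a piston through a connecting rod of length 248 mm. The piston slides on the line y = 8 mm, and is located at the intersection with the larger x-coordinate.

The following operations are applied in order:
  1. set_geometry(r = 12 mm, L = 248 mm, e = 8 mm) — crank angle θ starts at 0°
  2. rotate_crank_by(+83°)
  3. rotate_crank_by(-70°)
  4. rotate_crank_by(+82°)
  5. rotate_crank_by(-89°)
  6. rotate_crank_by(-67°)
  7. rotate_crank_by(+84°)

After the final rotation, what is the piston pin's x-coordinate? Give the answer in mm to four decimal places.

set_geometry: r = 12 mm, L = 248 mm, e = 8 mm; θ ← 0°
rotate_crank_by(+83°): θ ← 0° +83° = 83°
rotate_crank_by(-70°): θ ← 83° -70° = 13°
rotate_crank_by(+82°): θ ← 13° +82° = 95°
rotate_crank_by(-89°): θ ← 95° -89° = 6°
rotate_crank_by(-67°): θ ← 6° -67° = -61°
rotate_crank_by(+84°): θ ← -61° +84° = 23°
crank pin P = (r cos θ, r sin θ) = (11.046058, 4.688774)
h = r sin θ − e = 4.688774 − 8 = -3.311226
x = r cos θ + √(L² − h²) = 11.046058 + √(61504.0 − 10.9642) = 11.046058 + 247.977894 = 259.023952

259.0240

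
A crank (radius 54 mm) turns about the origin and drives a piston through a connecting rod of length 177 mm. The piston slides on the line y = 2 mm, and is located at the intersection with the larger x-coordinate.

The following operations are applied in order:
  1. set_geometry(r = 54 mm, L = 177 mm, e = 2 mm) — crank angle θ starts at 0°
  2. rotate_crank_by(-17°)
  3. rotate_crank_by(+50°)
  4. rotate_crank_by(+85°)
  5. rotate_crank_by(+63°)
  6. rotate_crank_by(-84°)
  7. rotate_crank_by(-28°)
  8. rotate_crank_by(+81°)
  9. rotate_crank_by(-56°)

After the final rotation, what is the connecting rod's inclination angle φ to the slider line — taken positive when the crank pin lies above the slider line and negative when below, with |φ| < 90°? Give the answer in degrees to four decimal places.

17.0402

set_geometry: r = 54 mm, L = 177 mm, e = 2 mm; θ ← 0°
rotate_crank_by(-17°): θ ← 0° -17° = -17°
rotate_crank_by(+50°): θ ← -17° +50° = 33°
rotate_crank_by(+85°): θ ← 33° +85° = 118°
rotate_crank_by(+63°): θ ← 118° +63° = 181°
rotate_crank_by(-84°): θ ← 181° -84° = 97°
rotate_crank_by(-28°): θ ← 97° -28° = 69°
rotate_crank_by(+81°): θ ← 69° +81° = 150°
rotate_crank_by(-56°): θ ← 150° -56° = 94°
crank pin P = (r cos θ, r sin θ) = (-3.766850, 53.868459)
h = r sin θ − e = 53.868459 − 2 = 51.868459
sin φ = h / L = 51.868459 / 177 = 0.29304214
φ = arcsin(0.29304214) = 17.040173°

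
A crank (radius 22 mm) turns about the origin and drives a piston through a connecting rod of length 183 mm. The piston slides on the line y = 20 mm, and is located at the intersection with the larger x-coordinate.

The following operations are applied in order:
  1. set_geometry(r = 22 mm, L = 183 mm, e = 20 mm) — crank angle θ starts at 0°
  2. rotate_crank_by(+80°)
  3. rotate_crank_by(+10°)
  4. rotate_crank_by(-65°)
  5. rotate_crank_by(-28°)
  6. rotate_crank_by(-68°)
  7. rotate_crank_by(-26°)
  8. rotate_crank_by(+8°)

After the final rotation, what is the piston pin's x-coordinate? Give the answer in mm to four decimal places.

178.4999

set_geometry: r = 22 mm, L = 183 mm, e = 20 mm; θ ← 0°
rotate_crank_by(+80°): θ ← 0° +80° = 80°
rotate_crank_by(+10°): θ ← 80° +10° = 90°
rotate_crank_by(-65°): θ ← 90° -65° = 25°
rotate_crank_by(-28°): θ ← 25° -28° = -3°
rotate_crank_by(-68°): θ ← -3° -68° = -71°
rotate_crank_by(-26°): θ ← -71° -26° = -97°
rotate_crank_by(+8°): θ ← -97° +8° = -89°
crank pin P = (r cos θ, r sin θ) = (0.383953, -21.996649)
h = r sin θ − e = -21.996649 − 20 = -41.996649
x = r cos θ + √(L² − h²) = 0.383953 + √(33489.0 − 1763.7186) = 0.383953 + 178.115921 = 178.499874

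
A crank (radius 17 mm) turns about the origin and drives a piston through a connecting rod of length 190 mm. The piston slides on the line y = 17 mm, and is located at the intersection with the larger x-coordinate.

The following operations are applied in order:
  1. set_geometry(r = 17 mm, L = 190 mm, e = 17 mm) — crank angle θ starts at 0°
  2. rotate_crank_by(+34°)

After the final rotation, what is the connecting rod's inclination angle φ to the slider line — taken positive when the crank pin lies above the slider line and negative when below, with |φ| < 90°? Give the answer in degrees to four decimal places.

set_geometry: r = 17 mm, L = 190 mm, e = 17 mm; θ ← 0°
rotate_crank_by(+34°): θ ← 0° +34° = 34°
crank pin P = (r cos θ, r sin θ) = (14.093639, 9.506279)
h = r sin θ − e = 9.506279 − 17 = -7.493721
sin φ = h / L = -7.493721 / 190 = -0.03944063
φ = arcsin(-0.03944063) = -2.260368°

-2.2604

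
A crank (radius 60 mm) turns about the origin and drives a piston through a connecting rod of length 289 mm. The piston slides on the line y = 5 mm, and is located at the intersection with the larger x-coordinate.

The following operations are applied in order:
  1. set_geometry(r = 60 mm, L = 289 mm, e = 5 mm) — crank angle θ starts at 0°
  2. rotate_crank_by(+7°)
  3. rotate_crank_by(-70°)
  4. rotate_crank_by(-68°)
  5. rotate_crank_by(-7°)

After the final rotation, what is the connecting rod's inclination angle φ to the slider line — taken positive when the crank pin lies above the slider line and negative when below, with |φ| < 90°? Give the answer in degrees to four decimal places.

-8.9876

set_geometry: r = 60 mm, L = 289 mm, e = 5 mm; θ ← 0°
rotate_crank_by(+7°): θ ← 0° +7° = 7°
rotate_crank_by(-70°): θ ← 7° -70° = -63°
rotate_crank_by(-68°): θ ← -63° -68° = -131°
rotate_crank_by(-7°): θ ← -131° -7° = -138°
crank pin P = (r cos θ, r sin θ) = (-44.588690, -40.147836)
h = r sin θ − e = -40.147836 − 5 = -45.147836
sin φ = h / L = -45.147836 / 289 = -0.15622089
φ = arcsin(-0.15622089) = -8.987611°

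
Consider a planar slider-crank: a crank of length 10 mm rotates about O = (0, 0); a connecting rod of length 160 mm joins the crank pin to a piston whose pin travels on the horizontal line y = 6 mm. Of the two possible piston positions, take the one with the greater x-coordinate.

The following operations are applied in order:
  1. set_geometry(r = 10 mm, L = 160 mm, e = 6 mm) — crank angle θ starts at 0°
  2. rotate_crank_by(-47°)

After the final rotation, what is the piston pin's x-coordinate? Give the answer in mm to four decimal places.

166.2651

set_geometry: r = 10 mm, L = 160 mm, e = 6 mm; θ ← 0°
rotate_crank_by(-47°): θ ← 0° -47° = -47°
crank pin P = (r cos θ, r sin θ) = (6.819984, -7.313537)
h = r sin θ − e = -7.313537 − 6 = -13.313537
x = r cos θ + √(L² − h²) = 6.819984 + √(25600.0 − 177.2503) = 6.819984 + 159.445131 = 166.265114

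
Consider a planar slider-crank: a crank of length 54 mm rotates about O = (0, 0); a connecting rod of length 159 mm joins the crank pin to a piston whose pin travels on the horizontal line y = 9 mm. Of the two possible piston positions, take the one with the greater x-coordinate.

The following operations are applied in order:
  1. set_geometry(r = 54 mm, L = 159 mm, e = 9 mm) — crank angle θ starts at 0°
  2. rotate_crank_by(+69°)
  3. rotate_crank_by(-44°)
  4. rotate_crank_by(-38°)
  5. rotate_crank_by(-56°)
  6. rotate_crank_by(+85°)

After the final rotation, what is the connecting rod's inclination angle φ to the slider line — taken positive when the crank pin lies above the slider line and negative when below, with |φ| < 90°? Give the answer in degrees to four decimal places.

set_geometry: r = 54 mm, L = 159 mm, e = 9 mm; θ ← 0°
rotate_crank_by(+69°): θ ← 0° +69° = 69°
rotate_crank_by(-44°): θ ← 69° -44° = 25°
rotate_crank_by(-38°): θ ← 25° -38° = -13°
rotate_crank_by(-56°): θ ← -13° -56° = -69°
rotate_crank_by(+85°): θ ← -69° +85° = 16°
crank pin P = (r cos θ, r sin θ) = (51.908132, 14.884417)
h = r sin θ − e = 14.884417 − 9 = 5.884417
sin φ = h / L = 5.884417 / 159 = 0.03700891
φ = arcsin(0.03700891) = 2.120939°

2.1209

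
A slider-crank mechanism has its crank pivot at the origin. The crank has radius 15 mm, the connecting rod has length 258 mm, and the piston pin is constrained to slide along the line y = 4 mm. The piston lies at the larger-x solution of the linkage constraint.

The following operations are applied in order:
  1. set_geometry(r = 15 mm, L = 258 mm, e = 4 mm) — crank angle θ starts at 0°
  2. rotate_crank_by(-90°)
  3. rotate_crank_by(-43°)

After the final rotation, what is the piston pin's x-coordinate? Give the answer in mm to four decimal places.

set_geometry: r = 15 mm, L = 258 mm, e = 4 mm; θ ← 0°
rotate_crank_by(-90°): θ ← 0° -90° = -90°
rotate_crank_by(-43°): θ ← -90° -43° = -133°
crank pin P = (r cos θ, r sin θ) = (-10.229975, -10.970306)
h = r sin θ − e = -10.970306 − 4 = -14.970306
x = r cos θ + √(L² − h²) = -10.229975 + √(66564.0 − 224.1100) = -10.229975 + 257.565312 = 247.335337

247.3353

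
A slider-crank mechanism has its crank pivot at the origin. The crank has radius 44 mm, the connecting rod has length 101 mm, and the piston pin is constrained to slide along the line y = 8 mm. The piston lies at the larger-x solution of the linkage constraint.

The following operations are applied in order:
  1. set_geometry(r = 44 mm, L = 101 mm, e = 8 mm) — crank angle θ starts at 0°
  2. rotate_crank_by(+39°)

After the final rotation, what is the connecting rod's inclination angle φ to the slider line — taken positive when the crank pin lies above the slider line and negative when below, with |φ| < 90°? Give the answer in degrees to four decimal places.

11.2419

set_geometry: r = 44 mm, L = 101 mm, e = 8 mm; θ ← 0°
rotate_crank_by(+39°): θ ← 0° +39° = 39°
crank pin P = (r cos θ, r sin θ) = (34.194422, 27.690097)
h = r sin θ − e = 27.690097 − 8 = 19.690097
sin φ = h / L = 19.690097 / 101 = 0.19495146
φ = arcsin(0.19495146) = 11.241888°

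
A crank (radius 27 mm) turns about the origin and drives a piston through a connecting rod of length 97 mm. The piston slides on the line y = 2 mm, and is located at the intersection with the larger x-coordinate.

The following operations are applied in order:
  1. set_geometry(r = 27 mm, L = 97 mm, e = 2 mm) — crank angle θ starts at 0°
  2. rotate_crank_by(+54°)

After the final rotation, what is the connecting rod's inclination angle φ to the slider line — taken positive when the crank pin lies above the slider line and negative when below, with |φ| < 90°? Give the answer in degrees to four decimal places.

11.8044

set_geometry: r = 27 mm, L = 97 mm, e = 2 mm; θ ← 0°
rotate_crank_by(+54°): θ ← 0° +54° = 54°
crank pin P = (r cos θ, r sin θ) = (15.870202, 21.843459)
h = r sin θ − e = 21.843459 − 2 = 19.843459
sin φ = h / L = 19.843459 / 97 = 0.20457174
φ = arcsin(0.20457174) = 11.804430°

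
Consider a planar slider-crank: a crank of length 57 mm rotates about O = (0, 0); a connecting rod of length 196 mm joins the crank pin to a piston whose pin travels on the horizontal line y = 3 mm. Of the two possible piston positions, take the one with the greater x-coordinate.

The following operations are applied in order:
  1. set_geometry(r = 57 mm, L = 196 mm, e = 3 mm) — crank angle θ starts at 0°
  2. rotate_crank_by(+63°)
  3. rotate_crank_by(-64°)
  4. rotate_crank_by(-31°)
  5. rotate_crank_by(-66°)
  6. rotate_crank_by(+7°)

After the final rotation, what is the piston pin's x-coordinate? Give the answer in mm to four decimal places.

set_geometry: r = 57 mm, L = 196 mm, e = 3 mm; θ ← 0°
rotate_crank_by(+63°): θ ← 0° +63° = 63°
rotate_crank_by(-64°): θ ← 63° -64° = -1°
rotate_crank_by(-31°): θ ← -1° -31° = -32°
rotate_crank_by(-66°): θ ← -32° -66° = -98°
rotate_crank_by(+7°): θ ← -98° +7° = -91°
crank pin P = (r cos θ, r sin θ) = (-0.994787, -56.991319)
h = r sin θ − e = -56.991319 − 3 = -59.991319
x = r cos θ + √(L² − h²) = -0.994787 + √(38416.0 − 3598.9583) = -0.994787 + 186.593252 = 185.598465

185.5985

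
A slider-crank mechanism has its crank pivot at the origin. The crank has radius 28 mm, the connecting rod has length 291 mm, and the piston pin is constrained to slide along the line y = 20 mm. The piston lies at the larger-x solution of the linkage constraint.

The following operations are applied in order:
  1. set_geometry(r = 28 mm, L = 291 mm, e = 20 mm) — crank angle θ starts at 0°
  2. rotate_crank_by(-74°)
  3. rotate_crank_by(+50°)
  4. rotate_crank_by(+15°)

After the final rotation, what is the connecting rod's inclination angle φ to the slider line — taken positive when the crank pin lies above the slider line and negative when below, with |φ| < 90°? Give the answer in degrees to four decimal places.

-4.8059

set_geometry: r = 28 mm, L = 291 mm, e = 20 mm; θ ← 0°
rotate_crank_by(-74°): θ ← 0° -74° = -74°
rotate_crank_by(+50°): θ ← -74° +50° = -24°
rotate_crank_by(+15°): θ ← -24° +15° = -9°
crank pin P = (r cos θ, r sin θ) = (27.655274, -4.380165)
h = r sin θ − e = -4.380165 − 20 = -24.380165
sin φ = h / L = -24.380165 / 291 = -0.08378064
φ = arcsin(-0.08378064) = -4.805910°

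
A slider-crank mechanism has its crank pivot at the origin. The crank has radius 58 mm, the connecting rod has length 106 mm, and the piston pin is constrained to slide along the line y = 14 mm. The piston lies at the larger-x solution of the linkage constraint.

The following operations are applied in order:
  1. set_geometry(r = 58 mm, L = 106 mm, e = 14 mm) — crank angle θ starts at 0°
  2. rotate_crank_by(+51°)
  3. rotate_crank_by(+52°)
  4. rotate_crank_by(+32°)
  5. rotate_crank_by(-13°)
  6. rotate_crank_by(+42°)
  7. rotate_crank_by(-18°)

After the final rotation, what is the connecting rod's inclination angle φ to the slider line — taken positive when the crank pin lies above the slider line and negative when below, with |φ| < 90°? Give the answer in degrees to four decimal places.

set_geometry: r = 58 mm, L = 106 mm, e = 14 mm; θ ← 0°
rotate_crank_by(+51°): θ ← 0° +51° = 51°
rotate_crank_by(+52°): θ ← 51° +52° = 103°
rotate_crank_by(+32°): θ ← 103° +32° = 135°
rotate_crank_by(-13°): θ ← 135° -13° = 122°
rotate_crank_by(+42°): θ ← 122° +42° = 164°
rotate_crank_by(-18°): θ ← 164° -18° = 146°
crank pin P = (r cos θ, r sin θ) = (-48.084179, 32.433188)
h = r sin θ − e = 32.433188 − 14 = 18.433188
sin φ = h / L = 18.433188 / 106 = 0.17389800
φ = arcsin(0.17389800) = 10.014535°

10.0145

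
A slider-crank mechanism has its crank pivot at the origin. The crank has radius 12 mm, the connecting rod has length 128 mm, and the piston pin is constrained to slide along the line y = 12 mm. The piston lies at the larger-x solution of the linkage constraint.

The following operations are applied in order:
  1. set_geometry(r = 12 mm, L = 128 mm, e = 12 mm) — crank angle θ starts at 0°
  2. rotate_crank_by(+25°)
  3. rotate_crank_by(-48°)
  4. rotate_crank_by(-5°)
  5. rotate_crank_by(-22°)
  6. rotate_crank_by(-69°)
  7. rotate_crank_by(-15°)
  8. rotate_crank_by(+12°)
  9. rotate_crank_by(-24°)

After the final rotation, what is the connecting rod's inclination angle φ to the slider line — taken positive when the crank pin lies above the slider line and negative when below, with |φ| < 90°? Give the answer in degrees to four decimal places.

set_geometry: r = 12 mm, L = 128 mm, e = 12 mm; θ ← 0°
rotate_crank_by(+25°): θ ← 0° +25° = 25°
rotate_crank_by(-48°): θ ← 25° -48° = -23°
rotate_crank_by(-5°): θ ← -23° -5° = -28°
rotate_crank_by(-22°): θ ← -28° -22° = -50°
rotate_crank_by(-69°): θ ← -50° -69° = -119°
rotate_crank_by(-15°): θ ← -119° -15° = -134°
rotate_crank_by(+12°): θ ← -134° +12° = -122°
rotate_crank_by(-24°): θ ← -122° -24° = -146°
crank pin P = (r cos θ, r sin θ) = (-9.948451, -6.710315)
h = r sin θ − e = -6.710315 − 12 = -18.710315
sin φ = h / L = -18.710315 / 128 = -0.14617433
φ = arcsin(-0.14617433) = -8.405288°

-8.4053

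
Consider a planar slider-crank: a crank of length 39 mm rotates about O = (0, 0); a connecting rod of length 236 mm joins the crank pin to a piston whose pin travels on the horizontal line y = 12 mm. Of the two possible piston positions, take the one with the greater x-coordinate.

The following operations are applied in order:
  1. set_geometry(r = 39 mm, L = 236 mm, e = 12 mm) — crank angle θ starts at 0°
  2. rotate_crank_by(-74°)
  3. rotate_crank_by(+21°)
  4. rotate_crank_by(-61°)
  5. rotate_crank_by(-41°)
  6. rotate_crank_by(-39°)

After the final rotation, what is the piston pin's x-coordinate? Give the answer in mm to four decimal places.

198.1445

set_geometry: r = 39 mm, L = 236 mm, e = 12 mm; θ ← 0°
rotate_crank_by(-74°): θ ← 0° -74° = -74°
rotate_crank_by(+21°): θ ← -74° +21° = -53°
rotate_crank_by(-61°): θ ← -53° -61° = -114°
rotate_crank_by(-41°): θ ← -114° -41° = -155°
rotate_crank_by(-39°): θ ← -155° -39° = -194°
crank pin P = (r cos θ, r sin θ) = (-37.841533, 9.434954)
h = r sin θ − e = 9.434954 − 12 = -2.565046
x = r cos θ + √(L² − h²) = -37.841533 + √(55696.0 − 6.5795) = -37.841533 + 235.986060 = 198.144527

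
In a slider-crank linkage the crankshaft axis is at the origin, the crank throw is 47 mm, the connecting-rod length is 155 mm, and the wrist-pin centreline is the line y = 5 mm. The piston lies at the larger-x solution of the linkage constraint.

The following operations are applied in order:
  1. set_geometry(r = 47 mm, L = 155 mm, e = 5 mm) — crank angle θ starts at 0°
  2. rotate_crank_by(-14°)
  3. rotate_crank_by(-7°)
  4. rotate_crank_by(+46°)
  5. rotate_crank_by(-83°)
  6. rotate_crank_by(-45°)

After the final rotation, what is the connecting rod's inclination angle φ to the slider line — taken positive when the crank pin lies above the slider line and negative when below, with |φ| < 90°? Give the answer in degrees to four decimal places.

-19.1300

set_geometry: r = 47 mm, L = 155 mm, e = 5 mm; θ ← 0°
rotate_crank_by(-14°): θ ← 0° -14° = -14°
rotate_crank_by(-7°): θ ← -14° -7° = -21°
rotate_crank_by(+46°): θ ← -21° +46° = 25°
rotate_crank_by(-83°): θ ← 25° -83° = -58°
rotate_crank_by(-45°): θ ← -58° -45° = -103°
crank pin P = (r cos θ, r sin θ) = (-10.572700, -45.795393)
h = r sin θ − e = -45.795393 − 5 = -50.795393
sin φ = h / L = -50.795393 / 155 = -0.32771221
φ = arcsin(-0.32771221) = -19.129975°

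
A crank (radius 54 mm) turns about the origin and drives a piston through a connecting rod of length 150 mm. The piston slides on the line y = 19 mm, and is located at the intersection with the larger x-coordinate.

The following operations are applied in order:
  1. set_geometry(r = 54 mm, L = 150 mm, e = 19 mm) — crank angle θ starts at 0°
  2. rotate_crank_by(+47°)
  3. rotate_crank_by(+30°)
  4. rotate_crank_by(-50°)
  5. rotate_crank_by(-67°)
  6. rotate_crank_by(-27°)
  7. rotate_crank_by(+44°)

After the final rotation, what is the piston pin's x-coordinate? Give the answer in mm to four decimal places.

194.2480

set_geometry: r = 54 mm, L = 150 mm, e = 19 mm; θ ← 0°
rotate_crank_by(+47°): θ ← 0° +47° = 47°
rotate_crank_by(+30°): θ ← 47° +30° = 77°
rotate_crank_by(-50°): θ ← 77° -50° = 27°
rotate_crank_by(-67°): θ ← 27° -67° = -40°
rotate_crank_by(-27°): θ ← -40° -27° = -67°
rotate_crank_by(+44°): θ ← -67° +44° = -23°
crank pin P = (r cos θ, r sin θ) = (49.707262, -21.099481)
h = r sin θ − e = -21.099481 − 19 = -40.099481
x = r cos θ + √(L² − h²) = 49.707262 + √(22500.0 − 1607.9684) = 49.707262 + 144.540761 = 194.248023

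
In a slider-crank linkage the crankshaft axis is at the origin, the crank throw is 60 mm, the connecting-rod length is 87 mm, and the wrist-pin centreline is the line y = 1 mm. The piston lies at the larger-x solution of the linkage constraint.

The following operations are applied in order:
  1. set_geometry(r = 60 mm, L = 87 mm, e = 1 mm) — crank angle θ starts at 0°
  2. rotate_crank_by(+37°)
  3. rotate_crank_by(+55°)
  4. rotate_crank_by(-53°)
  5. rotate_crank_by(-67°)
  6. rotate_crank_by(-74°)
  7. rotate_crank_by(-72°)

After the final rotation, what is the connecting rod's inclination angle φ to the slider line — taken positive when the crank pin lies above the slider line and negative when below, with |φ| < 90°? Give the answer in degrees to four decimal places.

set_geometry: r = 60 mm, L = 87 mm, e = 1 mm; θ ← 0°
rotate_crank_by(+37°): θ ← 0° +37° = 37°
rotate_crank_by(+55°): θ ← 37° +55° = 92°
rotate_crank_by(-53°): θ ← 92° -53° = 39°
rotate_crank_by(-67°): θ ← 39° -67° = -28°
rotate_crank_by(-74°): θ ← -28° -74° = -102°
rotate_crank_by(-72°): θ ← -102° -72° = -174°
crank pin P = (r cos θ, r sin θ) = (-59.671314, -6.271708)
h = r sin θ − e = -6.271708 − 1 = -7.271708
sin φ = h / L = -7.271708 / 87 = -0.08358285
φ = arcsin(-0.08358285) = -4.794538°

-4.7945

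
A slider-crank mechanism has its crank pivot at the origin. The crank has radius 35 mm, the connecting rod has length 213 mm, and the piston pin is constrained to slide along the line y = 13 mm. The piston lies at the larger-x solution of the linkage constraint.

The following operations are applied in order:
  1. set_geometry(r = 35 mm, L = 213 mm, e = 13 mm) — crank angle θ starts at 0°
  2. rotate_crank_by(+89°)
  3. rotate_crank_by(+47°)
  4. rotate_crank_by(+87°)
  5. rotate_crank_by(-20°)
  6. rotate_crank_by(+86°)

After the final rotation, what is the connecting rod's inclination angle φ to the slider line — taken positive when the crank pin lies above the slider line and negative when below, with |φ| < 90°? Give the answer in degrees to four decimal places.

set_geometry: r = 35 mm, L = 213 mm, e = 13 mm; θ ← 0°
rotate_crank_by(+89°): θ ← 0° +89° = 89°
rotate_crank_by(+47°): θ ← 89° +47° = 136°
rotate_crank_by(+87°): θ ← 136° +87° = 223°
rotate_crank_by(-20°): θ ← 223° -20° = 203°
rotate_crank_by(+86°): θ ← 203° +86° = 289°
crank pin P = (r cos θ, r sin θ) = (11.394885, -33.093150)
h = r sin θ − e = -33.093150 − 13 = -46.093150
sin φ = h / L = -46.093150 / 213 = -0.21639977
φ = arcsin(-0.21639977) = -12.497661°

-12.4977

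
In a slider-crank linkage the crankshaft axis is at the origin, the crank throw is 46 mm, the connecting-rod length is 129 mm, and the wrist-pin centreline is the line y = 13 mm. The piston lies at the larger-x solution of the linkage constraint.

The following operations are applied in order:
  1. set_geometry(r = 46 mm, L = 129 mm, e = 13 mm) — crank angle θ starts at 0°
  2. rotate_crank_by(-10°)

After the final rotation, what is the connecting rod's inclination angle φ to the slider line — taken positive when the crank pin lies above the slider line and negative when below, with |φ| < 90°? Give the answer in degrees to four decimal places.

-9.3634

set_geometry: r = 46 mm, L = 129 mm, e = 13 mm; θ ← 0°
rotate_crank_by(-10°): θ ← 0° -10° = -10°
crank pin P = (r cos θ, r sin θ) = (45.301157, -7.987816)
h = r sin θ − e = -7.987816 − 13 = -20.987816
sin φ = h / L = -20.987816 / 129 = -0.16269625
φ = arcsin(-0.16269625) = -9.363431°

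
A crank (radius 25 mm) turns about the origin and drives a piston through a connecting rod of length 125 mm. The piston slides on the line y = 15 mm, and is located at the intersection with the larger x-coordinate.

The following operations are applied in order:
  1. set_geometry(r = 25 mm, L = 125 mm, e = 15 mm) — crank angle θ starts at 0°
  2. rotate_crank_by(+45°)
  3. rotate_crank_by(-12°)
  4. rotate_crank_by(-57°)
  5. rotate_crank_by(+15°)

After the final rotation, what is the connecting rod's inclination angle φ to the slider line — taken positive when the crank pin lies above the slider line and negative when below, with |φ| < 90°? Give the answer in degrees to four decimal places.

-8.7015

set_geometry: r = 25 mm, L = 125 mm, e = 15 mm; θ ← 0°
rotate_crank_by(+45°): θ ← 0° +45° = 45°
rotate_crank_by(-12°): θ ← 45° -12° = 33°
rotate_crank_by(-57°): θ ← 33° -57° = -24°
rotate_crank_by(+15°): θ ← -24° +15° = -9°
crank pin P = (r cos θ, r sin θ) = (24.692209, -3.910862)
h = r sin θ − e = -3.910862 − 15 = -18.910862
sin φ = h / L = -18.910862 / 125 = -0.15128689
φ = arcsin(-0.15128689) = -8.701511°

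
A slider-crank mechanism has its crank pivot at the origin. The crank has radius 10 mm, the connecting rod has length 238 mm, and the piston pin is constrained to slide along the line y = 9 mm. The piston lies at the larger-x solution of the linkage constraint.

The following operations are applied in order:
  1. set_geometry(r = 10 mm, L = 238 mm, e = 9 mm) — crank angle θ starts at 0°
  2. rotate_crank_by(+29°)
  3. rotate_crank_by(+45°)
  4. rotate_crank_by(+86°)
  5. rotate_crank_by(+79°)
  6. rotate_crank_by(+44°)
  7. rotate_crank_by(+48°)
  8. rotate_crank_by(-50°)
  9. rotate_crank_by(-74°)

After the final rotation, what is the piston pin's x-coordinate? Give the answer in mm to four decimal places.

set_geometry: r = 10 mm, L = 238 mm, e = 9 mm; θ ← 0°
rotate_crank_by(+29°): θ ← 0° +29° = 29°
rotate_crank_by(+45°): θ ← 29° +45° = 74°
rotate_crank_by(+86°): θ ← 74° +86° = 160°
rotate_crank_by(+79°): θ ← 160° +79° = 239°
rotate_crank_by(+44°): θ ← 239° +44° = 283°
rotate_crank_by(+48°): θ ← 283° +48° = 331°
rotate_crank_by(-50°): θ ← 331° -50° = 281°
rotate_crank_by(-74°): θ ← 281° -74° = 207°
crank pin P = (r cos θ, r sin θ) = (-8.910065, -4.539905)
h = r sin θ − e = -4.539905 − 9 = -13.539905
x = r cos θ + √(L² − h²) = -8.910065 + √(56644.0 − 183.3290) = -8.910065 + 237.614543 = 228.704478

228.7045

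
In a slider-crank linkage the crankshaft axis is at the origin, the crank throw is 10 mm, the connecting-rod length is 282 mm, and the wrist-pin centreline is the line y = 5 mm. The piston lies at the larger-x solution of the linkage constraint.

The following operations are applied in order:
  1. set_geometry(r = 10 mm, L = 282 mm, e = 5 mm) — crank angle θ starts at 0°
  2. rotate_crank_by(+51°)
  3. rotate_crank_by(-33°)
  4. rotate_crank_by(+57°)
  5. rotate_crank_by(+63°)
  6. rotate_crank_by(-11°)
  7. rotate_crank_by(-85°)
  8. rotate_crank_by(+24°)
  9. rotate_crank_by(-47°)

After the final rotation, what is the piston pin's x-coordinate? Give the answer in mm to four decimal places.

291.4498

set_geometry: r = 10 mm, L = 282 mm, e = 5 mm; θ ← 0°
rotate_crank_by(+51°): θ ← 0° +51° = 51°
rotate_crank_by(-33°): θ ← 51° -33° = 18°
rotate_crank_by(+57°): θ ← 18° +57° = 75°
rotate_crank_by(+63°): θ ← 75° +63° = 138°
rotate_crank_by(-11°): θ ← 138° -11° = 127°
rotate_crank_by(-85°): θ ← 127° -85° = 42°
rotate_crank_by(+24°): θ ← 42° +24° = 66°
rotate_crank_by(-47°): θ ← 66° -47° = 19°
crank pin P = (r cos θ, r sin θ) = (9.455186, 3.255682)
h = r sin θ − e = 3.255682 − 5 = -1.744318
x = r cos θ + √(L² − h²) = 9.455186 + √(79524.0 − 3.0426) = 9.455186 + 281.994605 = 291.449791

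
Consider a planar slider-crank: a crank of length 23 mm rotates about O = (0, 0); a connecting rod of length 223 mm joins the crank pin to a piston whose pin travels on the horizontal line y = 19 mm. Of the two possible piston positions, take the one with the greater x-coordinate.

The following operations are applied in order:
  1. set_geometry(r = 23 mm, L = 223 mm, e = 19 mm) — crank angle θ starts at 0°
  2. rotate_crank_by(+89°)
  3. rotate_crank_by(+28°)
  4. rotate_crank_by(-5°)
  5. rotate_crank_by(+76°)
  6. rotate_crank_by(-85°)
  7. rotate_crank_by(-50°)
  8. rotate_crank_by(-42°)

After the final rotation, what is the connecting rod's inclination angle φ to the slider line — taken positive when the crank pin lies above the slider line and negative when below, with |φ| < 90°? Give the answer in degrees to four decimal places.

-3.7568

set_geometry: r = 23 mm, L = 223 mm, e = 19 mm; θ ← 0°
rotate_crank_by(+89°): θ ← 0° +89° = 89°
rotate_crank_by(+28°): θ ← 89° +28° = 117°
rotate_crank_by(-5°): θ ← 117° -5° = 112°
rotate_crank_by(+76°): θ ← 112° +76° = 188°
rotate_crank_by(-85°): θ ← 188° -85° = 103°
rotate_crank_by(-50°): θ ← 103° -50° = 53°
rotate_crank_by(-42°): θ ← 53° -42° = 11°
crank pin P = (r cos θ, r sin θ) = (22.577425, 4.388607)
h = r sin θ − e = 4.388607 − 19 = -14.611393
sin φ = h / L = -14.611393 / 223 = -0.06552194
φ = arcsin(-0.06552194) = -3.756822°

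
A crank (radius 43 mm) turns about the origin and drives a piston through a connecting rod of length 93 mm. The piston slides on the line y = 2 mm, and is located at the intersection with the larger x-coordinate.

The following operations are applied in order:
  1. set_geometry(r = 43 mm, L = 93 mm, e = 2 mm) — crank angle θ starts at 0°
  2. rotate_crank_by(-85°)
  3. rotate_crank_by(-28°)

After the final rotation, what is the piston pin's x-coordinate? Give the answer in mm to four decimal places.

set_geometry: r = 43 mm, L = 93 mm, e = 2 mm; θ ← 0°
rotate_crank_by(-85°): θ ← 0° -85° = -85°
rotate_crank_by(-28°): θ ← -85° -28° = -113°
crank pin P = (r cos θ, r sin θ) = (-16.801439, -39.581709)
h = r sin θ − e = -39.581709 − 2 = -41.581709
x = r cos θ + √(L² − h²) = -16.801439 + √(8649.0 − 1729.0385) = -16.801439 + 83.186306 = 66.384867

66.3849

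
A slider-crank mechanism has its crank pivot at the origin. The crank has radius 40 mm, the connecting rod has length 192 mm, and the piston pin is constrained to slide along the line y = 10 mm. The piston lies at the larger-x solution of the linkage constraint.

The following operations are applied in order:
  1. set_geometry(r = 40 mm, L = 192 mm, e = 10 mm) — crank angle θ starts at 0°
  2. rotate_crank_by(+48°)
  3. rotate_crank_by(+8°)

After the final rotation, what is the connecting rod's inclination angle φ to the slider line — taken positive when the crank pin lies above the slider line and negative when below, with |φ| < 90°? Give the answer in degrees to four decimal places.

set_geometry: r = 40 mm, L = 192 mm, e = 10 mm; θ ← 0°
rotate_crank_by(+48°): θ ← 0° +48° = 48°
rotate_crank_by(+8°): θ ← 48° +8° = 56°
crank pin P = (r cos θ, r sin θ) = (22.367716, 33.161503)
h = r sin θ − e = 33.161503 − 10 = 23.161503
sin φ = h / L = 23.161503 / 192 = 0.12063283
φ = arcsin(0.12063283) = 6.928626°

6.9286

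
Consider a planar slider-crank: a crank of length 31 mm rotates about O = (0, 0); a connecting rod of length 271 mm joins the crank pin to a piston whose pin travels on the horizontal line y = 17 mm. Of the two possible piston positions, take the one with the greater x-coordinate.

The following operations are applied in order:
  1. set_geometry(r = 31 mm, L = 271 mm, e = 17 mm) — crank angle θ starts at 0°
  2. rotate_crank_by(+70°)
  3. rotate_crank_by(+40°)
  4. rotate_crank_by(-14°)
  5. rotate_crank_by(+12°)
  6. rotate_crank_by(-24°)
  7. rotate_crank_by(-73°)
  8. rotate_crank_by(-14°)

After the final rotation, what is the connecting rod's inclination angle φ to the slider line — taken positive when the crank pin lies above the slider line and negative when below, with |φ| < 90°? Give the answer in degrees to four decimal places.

set_geometry: r = 31 mm, L = 271 mm, e = 17 mm; θ ← 0°
rotate_crank_by(+70°): θ ← 0° +70° = 70°
rotate_crank_by(+40°): θ ← 70° +40° = 110°
rotate_crank_by(-14°): θ ← 110° -14° = 96°
rotate_crank_by(+12°): θ ← 96° +12° = 108°
rotate_crank_by(-24°): θ ← 108° -24° = 84°
rotate_crank_by(-73°): θ ← 84° -73° = 11°
rotate_crank_by(-14°): θ ← 11° -14° = -3°
crank pin P = (r cos θ, r sin θ) = (30.957516, -1.622415)
h = r sin θ − e = -1.622415 − 17 = -18.622415
sin φ = h / L = -18.622415 / 271 = -0.06871740
φ = arcsin(-0.06871740) = -3.940322°

-3.9403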